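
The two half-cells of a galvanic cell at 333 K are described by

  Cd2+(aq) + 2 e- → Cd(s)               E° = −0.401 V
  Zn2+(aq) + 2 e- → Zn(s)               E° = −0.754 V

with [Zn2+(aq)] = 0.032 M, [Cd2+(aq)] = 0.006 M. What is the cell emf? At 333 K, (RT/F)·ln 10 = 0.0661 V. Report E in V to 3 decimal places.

Cd²⁺/Cd is reduced (cathode, E° = −0.401 V) and Zn²⁺/Zn is oxidized (anode).
E°cell = E°cat − E°an = −0.401 − (−0.754) = +0.353 V; n = 2.
The balanced reaction is Cd2+(aq) + Zn(s) → Cd(s) + Zn2+(aq), so Q = [Zn2+(aq)] / [Cd2+(aq)] = 5.33 and log Q = 0.727.
E = E° − (0.0661/n)·log Q = +0.353 − (0.0661/2)(0.727) = +0.329 V.

+0.329 V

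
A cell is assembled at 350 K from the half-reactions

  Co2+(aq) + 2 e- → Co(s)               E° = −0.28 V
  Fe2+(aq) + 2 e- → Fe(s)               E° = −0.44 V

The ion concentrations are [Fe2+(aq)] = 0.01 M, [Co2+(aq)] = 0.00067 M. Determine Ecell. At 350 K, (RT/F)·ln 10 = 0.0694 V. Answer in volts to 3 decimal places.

The Co²⁺/Co couple has the more positive E°, so it is the cathode; Fe²⁺/Fe is the anode.
E°cell = E°cat − E°an = −0.28 − (−0.44) = +0.16 V; n = 2.
The balanced reaction is Co2+(aq) + Fe(s) → Co(s) + Fe2+(aq), so Q = [Fe2+(aq)] / [Co2+(aq)] = 14.9 and log Q = 1.174.
By the Nernst equation, E = +0.16 − (0.0694/2)·(1.174) = +0.119 V.

+0.119 V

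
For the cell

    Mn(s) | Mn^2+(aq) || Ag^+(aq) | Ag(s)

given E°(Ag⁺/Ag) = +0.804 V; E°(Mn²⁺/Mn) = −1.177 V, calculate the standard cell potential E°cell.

+1.981 V

By convention the left-hand electrode in cell notation is the anode (oxidation) and the right-hand electrode is the cathode (reduction).
E°cell = E°(right) − E°(left) = +0.804 − (−1.177) = +1.981 V.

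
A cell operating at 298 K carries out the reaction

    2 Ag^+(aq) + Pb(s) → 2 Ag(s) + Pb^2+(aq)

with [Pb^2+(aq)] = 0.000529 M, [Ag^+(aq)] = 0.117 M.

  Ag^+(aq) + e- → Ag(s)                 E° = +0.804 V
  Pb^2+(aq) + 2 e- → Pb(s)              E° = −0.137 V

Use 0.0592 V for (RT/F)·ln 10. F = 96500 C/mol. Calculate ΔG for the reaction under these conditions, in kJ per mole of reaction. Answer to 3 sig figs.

The standard cell potential is +0.804 − (−0.137) = +0.941 V, with n = 2 electrons in the balanced equation.
Q = [Pb^2+(aq)] / [Ag^+(aq)]^2 = 0.0386, so log Q = −1.413 and E = +0.941 − (0.0592/2)(−1.413) = +0.9828 V.
Finally ΔG = −nFE = −(2)(96500 C/mol)(+0.9828 V) = −190 kJ/mol.

−190 kJ/mol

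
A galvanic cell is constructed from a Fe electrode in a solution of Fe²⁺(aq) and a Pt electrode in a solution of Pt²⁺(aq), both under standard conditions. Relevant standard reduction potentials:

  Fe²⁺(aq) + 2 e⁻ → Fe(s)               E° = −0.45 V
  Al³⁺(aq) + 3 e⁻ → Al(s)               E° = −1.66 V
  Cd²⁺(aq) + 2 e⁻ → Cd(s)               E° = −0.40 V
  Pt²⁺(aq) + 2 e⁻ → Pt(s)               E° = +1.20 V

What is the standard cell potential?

The Pt²⁺/Pt couple has the higher E°, so Pt ion is reduced (cathode) and Fe is oxidized (anode).
E°cell = E°(cathode) − E°(anode) = +1.20 − (−0.45) = +1.65 V.

+1.65 V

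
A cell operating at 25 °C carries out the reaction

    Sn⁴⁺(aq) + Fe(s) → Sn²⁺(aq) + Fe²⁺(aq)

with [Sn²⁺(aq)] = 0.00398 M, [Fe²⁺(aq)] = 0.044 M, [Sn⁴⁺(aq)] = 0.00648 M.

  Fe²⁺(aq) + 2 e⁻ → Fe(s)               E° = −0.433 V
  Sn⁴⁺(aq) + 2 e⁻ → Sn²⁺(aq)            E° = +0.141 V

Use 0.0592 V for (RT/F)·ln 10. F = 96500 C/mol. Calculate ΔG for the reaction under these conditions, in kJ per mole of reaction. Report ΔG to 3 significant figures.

−120 kJ/mol

E°cell = +0.141 − (−0.433) = +0.574 V; the balanced reaction transfers n = 2 electrons.
The reaction quotient is ([Sn²⁺(aq)]·[Fe²⁺(aq)]) / [Sn⁴⁺(aq)] = 0.027; by Nernst, E = +0.574 − (0.0592/2)(−1.568) = +0.6204 V.
ΔG = −nFE = −(2)(96500)(+0.6204) J/mol = −120 kJ/mol.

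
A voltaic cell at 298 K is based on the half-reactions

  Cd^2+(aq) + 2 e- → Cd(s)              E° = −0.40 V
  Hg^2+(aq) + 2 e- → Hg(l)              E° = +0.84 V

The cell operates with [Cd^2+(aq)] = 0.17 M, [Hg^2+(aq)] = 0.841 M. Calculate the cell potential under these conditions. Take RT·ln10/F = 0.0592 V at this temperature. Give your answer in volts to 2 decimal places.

+1.26 V

Hg²⁺/Hg is reduced (cathode, E° = +0.84 V) and Cd²⁺/Cd is oxidized (anode).
E°cell = +0.84 − (−0.40) = +1.24 V, with n = 2 electrons transferred.
Balancing gives Hg^2+(aq) + Cd(s) → Hg(l) + Cd^2+(aq); hence Q = [Cd^2+(aq)] / [Hg^2+(aq)] = 0.202 (log Q = −0.694).
Applying E = E° − (RT ln10/nF)·log Q gives +1.24 − (0.0592/2)(−0.694) = +1.26 V.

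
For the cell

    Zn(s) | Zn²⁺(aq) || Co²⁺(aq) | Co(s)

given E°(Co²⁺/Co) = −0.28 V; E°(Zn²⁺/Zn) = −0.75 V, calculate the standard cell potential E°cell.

By convention the left-hand electrode in cell notation is the anode (oxidation) and the right-hand electrode is the cathode (reduction).
E°cell = E°(right) − E°(left) = −0.28 − (−0.75) = +0.47 V.

+0.47 V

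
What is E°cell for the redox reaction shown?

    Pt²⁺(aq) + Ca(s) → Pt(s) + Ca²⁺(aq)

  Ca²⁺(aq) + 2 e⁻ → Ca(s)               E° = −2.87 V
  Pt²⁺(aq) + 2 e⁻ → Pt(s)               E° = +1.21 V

+4.08 V

Pt²⁺(aq) gains electrons, so the Pt²⁺/Pt couple is the cathode; the Ca²⁺/Ca couple is the anode.
E°cell = E°(cathode) − E°(anode) = +1.21 − (−2.87) = +4.08 V.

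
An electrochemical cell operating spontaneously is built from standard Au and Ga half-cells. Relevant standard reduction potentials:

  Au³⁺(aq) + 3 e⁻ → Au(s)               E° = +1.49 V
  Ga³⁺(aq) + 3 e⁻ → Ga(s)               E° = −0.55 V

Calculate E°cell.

+2.04 V

Of the two couples in this cell, the one with the more positive reduction potential is reduced at the cathode: here that is Au³⁺/Au (+1.49 V); Ga³⁺/Ga (−0.55 V) is the anode.
E°cell = E°(cathode) − E°(anode) = +1.49 − (−0.55) = +2.04 V.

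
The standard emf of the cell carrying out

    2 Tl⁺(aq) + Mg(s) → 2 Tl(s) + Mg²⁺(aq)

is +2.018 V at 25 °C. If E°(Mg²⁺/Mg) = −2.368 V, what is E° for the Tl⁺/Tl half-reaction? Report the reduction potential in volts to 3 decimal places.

In the reaction as written the Tl⁺/Tl couple is reduced (cathode) and Mg²⁺/Mg is oxidized (anode), so E°cell = E°(Tl⁺/Tl) − E°(Mg²⁺/Mg).
E°(Tl⁺/Tl) = E°cell + E°(anode) = +2.018 + (−2.368) = −0.350 V.

−0.350 V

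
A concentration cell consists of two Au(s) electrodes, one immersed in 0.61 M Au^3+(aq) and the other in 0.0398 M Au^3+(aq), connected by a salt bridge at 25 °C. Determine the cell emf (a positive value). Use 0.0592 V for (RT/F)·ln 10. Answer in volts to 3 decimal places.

For a concentration cell E°cell = 0, since both electrodes use the same couple.
The compartment with the higher Au^3+(aq) concentration (0.61 M) acts as the cathode; ions are reduced there and produced at the dilute (0.0398 M) anode.
With n = 3, Ecell = −(0.0592/3)·log([dilute]/[conc]) = −(0.0592/3)·log(0.0398/0.61) = +0.023 V.

0.023 V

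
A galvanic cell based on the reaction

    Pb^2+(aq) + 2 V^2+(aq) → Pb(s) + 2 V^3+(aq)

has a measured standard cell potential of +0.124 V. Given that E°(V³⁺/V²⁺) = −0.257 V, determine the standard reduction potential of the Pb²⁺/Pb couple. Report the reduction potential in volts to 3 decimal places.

In the reaction as written the Pb²⁺/Pb couple is reduced (cathode) and V³⁺/V²⁺ is oxidized (anode), so E°cell = E°(Pb²⁺/Pb) − E°(V³⁺/V²⁺).
E°(Pb²⁺/Pb) = E°cell + E°(anode) = +0.124 + (−0.257) = −0.133 V.

−0.133 V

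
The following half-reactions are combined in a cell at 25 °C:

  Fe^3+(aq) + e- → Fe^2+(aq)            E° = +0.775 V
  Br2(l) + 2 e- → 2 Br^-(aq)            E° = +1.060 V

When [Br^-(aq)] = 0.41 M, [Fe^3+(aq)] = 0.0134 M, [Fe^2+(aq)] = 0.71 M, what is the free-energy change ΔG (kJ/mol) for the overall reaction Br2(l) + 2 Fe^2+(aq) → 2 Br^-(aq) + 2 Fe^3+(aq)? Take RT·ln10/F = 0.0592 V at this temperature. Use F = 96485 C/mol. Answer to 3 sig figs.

The standard cell potential is +1.060 − (+0.775) = +0.285 V, with n = 2 electrons in the balanced equation.
The reaction quotient is ([Br^-(aq)]^2·[Fe^3+(aq)]^2) / [Fe^2+(aq)]^2 = 5.99×10^−5; by Nernst, E = +0.285 − (0.0592/2)(−4.223) = +0.4100 V.
ΔG = −nFE = −(2)(96485)(+0.4100) J/mol = −79.1 kJ/mol.

−79.1 kJ/mol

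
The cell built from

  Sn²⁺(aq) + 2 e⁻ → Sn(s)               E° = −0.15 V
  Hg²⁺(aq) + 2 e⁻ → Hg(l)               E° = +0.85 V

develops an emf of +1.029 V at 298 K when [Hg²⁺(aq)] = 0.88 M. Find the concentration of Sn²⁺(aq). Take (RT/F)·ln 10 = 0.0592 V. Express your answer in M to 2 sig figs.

The Hg²⁺/Hg couple has the larger reduction potential, so it is the cathode: E°cell = +0.85 − (−0.15) = +1.00 V and n = 2.
Rearranging E = E° − (0.0592/n)·log Q gives log Q = 2(+1.00 − (+1.029))/0.0592 = −0.980.
For Hg²⁺(aq) + Sn(s) → Hg(l) + Sn²⁺(aq), the reaction quotient is Q = [Sn²⁺(aq)] / [Hg²⁺(aq)].
Isolating [Sn²⁺(aq)] in Q = 10^{−0.980} yields log [Sn²⁺(aq)] = −1.036, i.e. 0.092 M.

0.092 M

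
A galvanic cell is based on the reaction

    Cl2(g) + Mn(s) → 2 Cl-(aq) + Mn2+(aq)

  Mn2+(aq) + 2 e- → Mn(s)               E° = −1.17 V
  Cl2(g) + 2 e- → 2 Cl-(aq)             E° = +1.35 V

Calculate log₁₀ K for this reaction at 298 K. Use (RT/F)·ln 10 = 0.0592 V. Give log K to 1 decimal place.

The Cl₂/Cl⁻ couple is reduced (cathode); E°cell = +1.35 − (−1.17) = +2.52 V with n = 2.
At equilibrium E = 0, so log K = nE°cell / 0.0592 = (2)(+2.52) / 0.0592 = 85.1.

log K = 85.1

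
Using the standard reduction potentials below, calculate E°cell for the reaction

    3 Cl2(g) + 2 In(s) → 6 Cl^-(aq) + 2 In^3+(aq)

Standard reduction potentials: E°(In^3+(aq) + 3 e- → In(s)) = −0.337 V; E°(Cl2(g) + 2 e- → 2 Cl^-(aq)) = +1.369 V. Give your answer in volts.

In the reaction as written, Cl2(g) is reduced (cathode) and In^3+(aq) is produced by oxidation at the anode.
E°cell = E°(cathode) − E°(anode) = +1.369 − (−0.337) = +1.706 V.

+1.706 V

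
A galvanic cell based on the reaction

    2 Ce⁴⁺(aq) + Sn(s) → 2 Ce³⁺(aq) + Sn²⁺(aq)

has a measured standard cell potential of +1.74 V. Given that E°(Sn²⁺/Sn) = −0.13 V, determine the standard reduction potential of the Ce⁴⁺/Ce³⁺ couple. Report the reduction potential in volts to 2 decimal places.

In the reaction as written the Ce⁴⁺/Ce³⁺ couple is reduced (cathode) and Sn²⁺/Sn is oxidized (anode), so E°cell = E°(Ce⁴⁺/Ce³⁺) − E°(Sn²⁺/Sn).
E°(Ce⁴⁺/Ce³⁺) = E°cell + E°(anode) = +1.74 + (−0.13) = +1.61 V.

+1.61 V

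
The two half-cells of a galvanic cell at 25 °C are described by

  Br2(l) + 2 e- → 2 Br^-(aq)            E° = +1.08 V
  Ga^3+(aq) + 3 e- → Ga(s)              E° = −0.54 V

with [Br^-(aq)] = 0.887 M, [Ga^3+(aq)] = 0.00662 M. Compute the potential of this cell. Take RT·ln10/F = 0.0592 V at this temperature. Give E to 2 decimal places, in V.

Since E°(Br₂/Br⁻) > E°(Ga³⁺/Ga), Br₂/Br⁻ serves as the cathode.
The standard potential is +1.08 − (−0.54) = +1.62 V and the balanced reaction transfers n = 6 electrons.
The balanced reaction is 3 Br2(l) + 2 Ga(s) → 6 Br^-(aq) + 2 Ga^3+(aq), so Q = [Br^-(aq)]^6·[Ga^3+(aq)]^2 = 2.13×10^−5 and log Q = −4.671.
E = E° − (0.0592/n)·log Q = +1.62 − (0.0592/6)(−4.671) = +1.67 V.

+1.67 V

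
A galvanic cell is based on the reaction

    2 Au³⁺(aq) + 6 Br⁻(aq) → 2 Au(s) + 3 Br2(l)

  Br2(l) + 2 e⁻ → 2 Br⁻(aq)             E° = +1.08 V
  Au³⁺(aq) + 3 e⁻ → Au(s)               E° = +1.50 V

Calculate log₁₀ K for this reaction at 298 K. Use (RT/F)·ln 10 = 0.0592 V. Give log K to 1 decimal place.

log K = 42.6

The Au³⁺/Au couple is reduced (cathode); E°cell = +1.50 − (+1.08) = +0.42 V with n = 6.
At equilibrium E = 0, so log K = nE°cell / 0.0592 = (6)(+0.42) / 0.0592 = 42.6.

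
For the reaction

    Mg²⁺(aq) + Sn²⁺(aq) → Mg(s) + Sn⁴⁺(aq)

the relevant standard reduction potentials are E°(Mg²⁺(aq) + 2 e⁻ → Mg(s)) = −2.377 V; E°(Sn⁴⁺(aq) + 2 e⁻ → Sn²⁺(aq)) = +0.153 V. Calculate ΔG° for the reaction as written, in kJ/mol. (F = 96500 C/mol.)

In the reaction as written Mg²⁺(aq) is reduced, so the Mg²⁺/Mg couple is the cathode and Sn⁴⁺/Sn²⁺ is the anode.
E°cell = −2.377 − (+0.153) = −2.530 V; balancing electrons gives n = 2.
ΔG° = −nFE°cell = −(2)(96500)(−2.530) J/mol = +488 kJ/mol.

+488 kJ/mol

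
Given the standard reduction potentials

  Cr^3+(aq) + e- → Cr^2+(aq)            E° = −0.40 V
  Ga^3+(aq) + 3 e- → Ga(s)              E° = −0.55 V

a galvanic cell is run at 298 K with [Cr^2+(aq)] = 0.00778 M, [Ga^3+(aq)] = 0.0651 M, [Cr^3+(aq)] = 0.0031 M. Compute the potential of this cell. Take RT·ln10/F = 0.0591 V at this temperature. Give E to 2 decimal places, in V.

+0.15 V

Since E°(Cr³⁺/Cr²⁺) > E°(Ga³⁺/Ga), Cr³⁺/Cr²⁺ serves as the cathode.
The standard potential is −0.40 − (−0.55) = +0.15 V and the balanced reaction transfers n = 3 electrons.
Balancing gives 3 Cr^3+(aq) + Ga(s) → 3 Cr^2+(aq) + Ga^3+(aq); hence Q = ([Cr^2+(aq)]^3·[Ga^3+(aq)]) / [Cr^3+(aq)]^3 = 1.03 (log Q = 0.012).
E = E° − (0.0591/n)·log Q = +0.15 − (0.0591/3)(0.012) = +0.15 V.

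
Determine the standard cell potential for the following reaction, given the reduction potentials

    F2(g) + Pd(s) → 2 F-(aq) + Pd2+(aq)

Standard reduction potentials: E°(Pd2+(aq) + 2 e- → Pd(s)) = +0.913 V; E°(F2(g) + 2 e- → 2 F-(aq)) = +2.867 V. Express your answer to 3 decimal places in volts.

+1.954 V

In the reaction as written, F2(g) is reduced (cathode) and Pd2+(aq) is produced by oxidation at the anode.
E°cell = E°(cathode) − E°(anode) = +2.867 − (+0.913) = +1.954 V.
The positive value indicates the reaction is spontaneous as written.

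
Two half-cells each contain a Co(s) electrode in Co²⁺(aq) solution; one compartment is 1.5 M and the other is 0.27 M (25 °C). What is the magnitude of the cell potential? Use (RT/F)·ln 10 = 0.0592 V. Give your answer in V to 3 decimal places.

For a concentration cell E°cell = 0, since both electrodes use the same couple.
The compartment with the higher Co²⁺(aq) concentration (1.5 M) acts as the cathode; ions are reduced there and produced at the dilute (0.27 M) anode.
With n = 2, Ecell = −(0.0592/2)·log([dilute]/[conc]) = −(0.0592/2)·log(0.27/1.5) = +0.022 V.

0.022 V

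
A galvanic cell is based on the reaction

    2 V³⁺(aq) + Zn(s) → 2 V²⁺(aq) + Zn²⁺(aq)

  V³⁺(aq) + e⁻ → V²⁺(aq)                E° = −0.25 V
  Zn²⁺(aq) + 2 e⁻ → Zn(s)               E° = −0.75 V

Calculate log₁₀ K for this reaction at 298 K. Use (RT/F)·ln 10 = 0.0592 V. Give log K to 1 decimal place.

The V³⁺/V²⁺ couple is reduced (cathode); E°cell = −0.25 − (−0.75) = +0.50 V with n = 2.
At equilibrium E = 0, so log K = nE°cell / 0.0592 = (2)(+0.50) / 0.0592 = 16.9.

log K = 16.9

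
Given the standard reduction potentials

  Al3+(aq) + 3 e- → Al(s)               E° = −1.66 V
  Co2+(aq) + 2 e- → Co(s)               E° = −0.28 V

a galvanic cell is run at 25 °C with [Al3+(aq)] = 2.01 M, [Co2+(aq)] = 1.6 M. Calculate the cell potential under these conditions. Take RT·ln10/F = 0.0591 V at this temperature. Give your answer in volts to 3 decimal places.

Co²⁺/Co is reduced (cathode, E° = −0.28 V) and Al³⁺/Al is oxidized (anode).
E°cell = E°cat − E°an = −0.28 − (−1.66) = +1.38 V; n = 6.
The balanced reaction is 3 Co2+(aq) + 2 Al(s) → 3 Co(s) + 2 Al3+(aq), so Q = [Al3+(aq)]^2 / [Co2+(aq)]^3 = 0.986 and log Q = −0.006.
By the Nernst equation, E = +1.38 − (0.0591/6)·(−0.006) = +1.380 V.

+1.380 V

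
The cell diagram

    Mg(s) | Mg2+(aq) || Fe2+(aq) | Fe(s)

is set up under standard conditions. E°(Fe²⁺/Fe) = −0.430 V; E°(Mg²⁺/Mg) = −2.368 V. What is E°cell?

+1.938 V

By convention the left-hand electrode in cell notation is the anode (oxidation) and the right-hand electrode is the cathode (reduction).
E°cell = E°(right) − E°(left) = −0.430 − (−2.368) = +1.938 V.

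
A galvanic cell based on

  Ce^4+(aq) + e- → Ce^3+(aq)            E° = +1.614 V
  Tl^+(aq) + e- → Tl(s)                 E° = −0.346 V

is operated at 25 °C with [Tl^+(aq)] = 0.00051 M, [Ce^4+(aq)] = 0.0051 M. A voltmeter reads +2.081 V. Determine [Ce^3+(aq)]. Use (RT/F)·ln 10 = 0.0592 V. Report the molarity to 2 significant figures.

0.090 M

With Ce⁴⁺/Ce³⁺ at the cathode and Tl⁺/Tl at the anode, E°cell = +1.614 − (−0.346) = +1.960 V (n = 1).
Since E = E° − (0.0592/n)·log Q, log Q = n(E° − E)/0.0592 = −2.044.
The balanced reaction is Ce^4+(aq) + Tl(s) → Ce^3+(aq) + Tl^+(aq), so Q = ([Ce^3+(aq)]·[Tl^+(aq)]) / [Ce^4+(aq)].
Substituting the known concentrations and solving, log [Ce^3+(aq)] = −1.044 and [Ce^3+(aq)] = 0.090 M.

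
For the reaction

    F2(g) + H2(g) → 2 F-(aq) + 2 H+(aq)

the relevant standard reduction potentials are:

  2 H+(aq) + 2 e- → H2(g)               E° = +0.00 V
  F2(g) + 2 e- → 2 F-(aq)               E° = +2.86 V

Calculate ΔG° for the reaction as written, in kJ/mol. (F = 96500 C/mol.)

In the reaction as written F2(g) is reduced, so the F₂/F⁻ couple is the cathode and 2H⁺/H₂ is the anode.
E°cell = +2.86 − (+0.00) = +2.86 V; balancing electrons gives n = 2.
ΔG° = −nFE°cell = −(2)(96500)(+2.86) J/mol = −552 kJ/mol.

−552 kJ/mol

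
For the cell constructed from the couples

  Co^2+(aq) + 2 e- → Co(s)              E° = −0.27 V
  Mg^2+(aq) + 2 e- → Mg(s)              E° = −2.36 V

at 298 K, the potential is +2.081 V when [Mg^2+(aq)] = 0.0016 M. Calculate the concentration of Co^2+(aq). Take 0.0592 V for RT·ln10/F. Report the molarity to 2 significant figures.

The Co²⁺/Co couple has the larger reduction potential, so it is the cathode: E°cell = −0.27 − (−2.36) = +2.09 V and n = 2.
From the Nernst equation, log Q = n(E° − E)/0.0592 = 2·(+2.09 − (+2.081))/0.0592 = 0.304.
Balancing electrons gives Co^2+(aq) + Mg(s) → Co(s) + Mg^2+(aq); thus Q = [Mg^2+(aq)] / [Co^2+(aq)].
Isolating [Co^2+(aq)] in Q = 10^{0.304} yields log [Co^2+(aq)] = −3.100, i.e. 0.00079 M.

0.00079 M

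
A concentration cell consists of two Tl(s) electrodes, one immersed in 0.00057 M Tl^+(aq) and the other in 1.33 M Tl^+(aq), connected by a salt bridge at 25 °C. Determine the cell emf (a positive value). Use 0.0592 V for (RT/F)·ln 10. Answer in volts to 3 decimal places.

0.199 V

For a concentration cell E°cell = 0, since both electrodes use the same couple.
The compartment with the higher Tl^+(aq) concentration (1.33 M) acts as the cathode; ions are reduced there and produced at the dilute (0.00057 M) anode.
With n = 1, Ecell = −(0.0592/1)·log([dilute]/[conc]) = −(0.0592/1)·log(0.00057/1.33) = +0.199 V.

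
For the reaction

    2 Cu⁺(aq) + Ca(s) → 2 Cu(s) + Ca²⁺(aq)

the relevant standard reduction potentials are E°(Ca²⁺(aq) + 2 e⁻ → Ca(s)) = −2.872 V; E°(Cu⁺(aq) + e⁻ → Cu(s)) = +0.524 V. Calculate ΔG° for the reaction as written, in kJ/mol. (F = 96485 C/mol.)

−655 kJ/mol

In the reaction as written Cu⁺(aq) is reduced, so the Cu⁺/Cu couple is the cathode and Ca²⁺/Ca is the anode.
E°cell = +0.524 − (−2.872) = +3.396 V; balancing electrons gives n = 2.
ΔG° = −nFE°cell = −(2)(96485)(+3.396) J/mol = −655 kJ/mol.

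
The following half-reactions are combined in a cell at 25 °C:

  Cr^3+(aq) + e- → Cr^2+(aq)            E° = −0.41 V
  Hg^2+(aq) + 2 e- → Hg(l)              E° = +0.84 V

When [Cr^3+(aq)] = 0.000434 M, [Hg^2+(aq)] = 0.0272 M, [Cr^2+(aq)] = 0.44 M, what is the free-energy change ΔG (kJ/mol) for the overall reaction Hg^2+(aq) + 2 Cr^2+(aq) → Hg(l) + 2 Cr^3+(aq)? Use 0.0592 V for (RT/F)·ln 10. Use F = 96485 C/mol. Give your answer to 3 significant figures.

−267 kJ/mol

With Hg²⁺/Hg reduced at the cathode, E°cell = +0.84 − (−0.41) = +1.25 V and n = 2.
Here Q = [Cr^3+(aq)]^2 / ([Hg^2+(aq)]·[Cr^2+(aq)]^2) = 3.58×10^−5 (log Q = −4.446), giving E = +1.25 − (0.0592/2)·(−4.446) = +1.3816 V.
ΔG = −nFE = −(2)(96485)(+1.3816) J/mol = −267 kJ/mol.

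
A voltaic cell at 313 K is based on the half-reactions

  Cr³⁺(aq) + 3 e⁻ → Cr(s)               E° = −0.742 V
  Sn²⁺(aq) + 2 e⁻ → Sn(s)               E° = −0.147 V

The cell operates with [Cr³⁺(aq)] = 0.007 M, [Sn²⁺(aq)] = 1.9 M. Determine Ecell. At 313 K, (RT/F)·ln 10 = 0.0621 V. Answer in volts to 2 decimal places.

Since E°(Sn²⁺/Sn) > E°(Cr³⁺/Cr), Sn²⁺/Sn serves as the cathode.
E°cell = E°cat − E°an = −0.147 − (−0.742) = +0.595 V; n = 6.
The balanced reaction is 3 Sn²⁺(aq) + 2 Cr(s) → 3 Sn(s) + 2 Cr³⁺(aq), so Q = [Cr³⁺(aq)]^2 / [Sn²⁺(aq)]^3 = 7.14×10^−6 and log Q = −5.146.
By the Nernst equation, E = +0.595 − (0.0621/6)·(−5.146) = +0.65 V.

+0.65 V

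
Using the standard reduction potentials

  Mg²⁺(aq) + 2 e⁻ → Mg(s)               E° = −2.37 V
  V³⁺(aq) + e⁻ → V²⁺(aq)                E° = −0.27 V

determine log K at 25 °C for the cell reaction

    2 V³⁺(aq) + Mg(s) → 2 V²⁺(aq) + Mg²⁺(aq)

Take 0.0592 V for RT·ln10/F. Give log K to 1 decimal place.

The V³⁺/V²⁺ couple is reduced (cathode); E°cell = −0.27 − (−2.37) = +2.10 V with n = 2.
At equilibrium E = 0, so log K = nE°cell / 0.0592 = (2)(+2.10) / 0.0592 = 70.9.

log K = 70.9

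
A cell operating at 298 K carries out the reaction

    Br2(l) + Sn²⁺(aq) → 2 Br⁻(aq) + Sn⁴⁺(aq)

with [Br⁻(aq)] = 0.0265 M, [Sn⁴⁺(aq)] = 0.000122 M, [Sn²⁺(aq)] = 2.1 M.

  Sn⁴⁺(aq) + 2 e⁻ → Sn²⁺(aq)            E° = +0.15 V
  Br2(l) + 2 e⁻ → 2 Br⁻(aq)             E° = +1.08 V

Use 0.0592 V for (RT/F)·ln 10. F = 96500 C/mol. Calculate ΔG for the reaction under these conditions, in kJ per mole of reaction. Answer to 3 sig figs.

The standard cell potential is +1.08 − (+0.15) = +0.93 V, with n = 2 electrons in the balanced equation.
The reaction quotient is ([Br⁻(aq)]^2·[Sn⁴⁺(aq)]) / [Sn²⁺(aq)] = 4.08×10^−8; by Nernst, E = +0.93 − (0.0592/2)(−7.389) = +1.1487 V.
Then ΔG = −nFE = −2 × 96500 × +1.1487 J/mol = −222 kJ/mol.

−222 kJ/mol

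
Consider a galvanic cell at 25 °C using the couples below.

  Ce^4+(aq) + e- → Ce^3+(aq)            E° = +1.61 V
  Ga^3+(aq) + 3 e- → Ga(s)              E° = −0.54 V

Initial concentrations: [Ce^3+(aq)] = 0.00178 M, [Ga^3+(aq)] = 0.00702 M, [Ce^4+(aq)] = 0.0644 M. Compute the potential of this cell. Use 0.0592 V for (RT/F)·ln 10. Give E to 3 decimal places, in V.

The Ce⁴⁺/Ce³⁺ couple has the more positive E°, so it is the cathode; Ga³⁺/Ga is the anode.
E°cell = +1.61 − (−0.54) = +2.15 V, with n = 3 electrons transferred.
The balanced reaction is 3 Ce^4+(aq) + Ga(s) → 3 Ce^3+(aq) + Ga^3+(aq), so Q = ([Ce^3+(aq)]^3·[Ga^3+(aq)]) / [Ce^4+(aq)]^3 = 1.48×10^−7 and log Q = −6.829.
E = E° − (0.0592/n)·log Q = +2.15 − (0.0592/3)(−6.829) = +2.285 V.

+2.285 V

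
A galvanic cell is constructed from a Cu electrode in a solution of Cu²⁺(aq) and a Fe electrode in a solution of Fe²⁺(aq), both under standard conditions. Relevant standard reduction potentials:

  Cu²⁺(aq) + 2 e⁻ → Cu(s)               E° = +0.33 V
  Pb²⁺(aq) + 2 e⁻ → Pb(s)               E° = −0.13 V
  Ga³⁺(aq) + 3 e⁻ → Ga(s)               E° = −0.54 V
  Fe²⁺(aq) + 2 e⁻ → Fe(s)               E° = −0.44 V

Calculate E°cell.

Of the two couples in this cell, the one with the more positive reduction potential is reduced at the cathode: here that is Cu²⁺/Cu (+0.33 V); Fe²⁺/Fe (−0.44 V) is the anode.
E°cell = E°(cathode) − E°(anode) = +0.33 − (−0.44) = +0.77 V.

+0.77 V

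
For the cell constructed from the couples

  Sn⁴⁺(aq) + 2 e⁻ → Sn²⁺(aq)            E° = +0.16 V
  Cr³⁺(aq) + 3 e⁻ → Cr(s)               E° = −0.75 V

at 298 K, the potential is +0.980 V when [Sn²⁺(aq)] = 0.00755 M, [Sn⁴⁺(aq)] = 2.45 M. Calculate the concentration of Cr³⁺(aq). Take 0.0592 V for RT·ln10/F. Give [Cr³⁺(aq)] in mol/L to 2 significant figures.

1.7 M

With Sn⁴⁺/Sn²⁺ at the cathode and Cr³⁺/Cr at the anode, E°cell = +0.16 − (−0.75) = +0.91 V (n = 6).
From the Nernst equation, log Q = n(E° − E)/0.0592 = 6·(+0.91 − (+0.980))/0.0592 = −7.095.
Balancing electrons gives 3 Sn⁴⁺(aq) + 2 Cr(s) → 3 Sn²⁺(aq) + 2 Cr³⁺(aq); thus Q = ([Sn²⁺(aq)]^3·[Cr³⁺(aq)]^2) / [Sn⁴⁺(aq)]^3.
Substituting the known concentrations and solving, log [Cr³⁺(aq)] = 0.219 and [Cr³⁺(aq)] = 1.7 M.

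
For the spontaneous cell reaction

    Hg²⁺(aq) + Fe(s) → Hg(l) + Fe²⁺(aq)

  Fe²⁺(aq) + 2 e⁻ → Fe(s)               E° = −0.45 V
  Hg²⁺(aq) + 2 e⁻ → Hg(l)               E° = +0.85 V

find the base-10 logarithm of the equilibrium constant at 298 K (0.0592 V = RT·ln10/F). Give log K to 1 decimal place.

The Hg²⁺/Hg couple is reduced (cathode); E°cell = +0.85 − (−0.45) = +1.30 V with n = 2.
At equilibrium E = 0, so log K = nE°cell / 0.0592 = (2)(+1.30) / 0.0592 = 43.9.

log K = 43.9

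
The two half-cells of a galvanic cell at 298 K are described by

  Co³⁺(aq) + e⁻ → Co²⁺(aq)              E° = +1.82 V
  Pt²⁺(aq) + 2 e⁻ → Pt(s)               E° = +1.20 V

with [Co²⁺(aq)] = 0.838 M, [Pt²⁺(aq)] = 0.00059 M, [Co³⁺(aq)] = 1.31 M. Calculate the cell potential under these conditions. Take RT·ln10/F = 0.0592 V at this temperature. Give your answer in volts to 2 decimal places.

+0.73 V

Co³⁺/Co²⁺ is reduced (cathode, E° = +1.82 V) and Pt²⁺/Pt is oxidized (anode).
The standard potential is +1.82 − (+1.20) = +0.62 V and the balanced reaction transfers n = 2 electrons.
The balanced reaction is 2 Co³⁺(aq) + Pt(s) → 2 Co²⁺(aq) + Pt²⁺(aq), so Q = ([Co²⁺(aq)]^2·[Pt²⁺(aq)]) / [Co³⁺(aq)]^2 = 0.000241 and log Q = −3.617.
Applying E = E° − (RT ln10/nF)·log Q gives +0.62 − (0.0592/2)(−3.617) = +0.73 V.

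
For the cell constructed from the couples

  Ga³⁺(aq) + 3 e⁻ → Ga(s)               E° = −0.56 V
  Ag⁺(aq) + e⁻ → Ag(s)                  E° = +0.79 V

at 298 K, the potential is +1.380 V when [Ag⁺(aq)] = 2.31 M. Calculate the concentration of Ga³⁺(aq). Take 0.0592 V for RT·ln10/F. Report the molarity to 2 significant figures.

With Ag⁺/Ag at the cathode and Ga³⁺/Ga at the anode, E°cell = +0.79 − (−0.56) = +1.35 V (n = 3).
Since E = E° − (0.0592/n)·log Q, log Q = n(E° − E)/0.0592 = −1.520.
The balanced reaction is 3 Ag⁺(aq) + Ga(s) → 3 Ag(s) + Ga³⁺(aq), so Q = [Ga³⁺(aq)] / [Ag⁺(aq)]^3.
Isolating [Ga³⁺(aq)] in Q = 10^{−1.520} yields log [Ga³⁺(aq)] = −0.429, i.e. 0.37 M.

0.37 M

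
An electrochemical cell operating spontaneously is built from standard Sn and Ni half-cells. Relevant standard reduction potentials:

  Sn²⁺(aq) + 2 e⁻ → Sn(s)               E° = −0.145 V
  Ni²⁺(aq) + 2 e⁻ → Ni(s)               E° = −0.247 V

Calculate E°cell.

+0.102 V

Of the two couples in this cell, the one with the more positive reduction potential is reduced at the cathode: here that is Sn²⁺/Sn (−0.145 V); Ni²⁺/Ni (−0.247 V) is the anode.
E°cell = E°(cathode) − E°(anode) = −0.145 − (−0.247) = +0.102 V.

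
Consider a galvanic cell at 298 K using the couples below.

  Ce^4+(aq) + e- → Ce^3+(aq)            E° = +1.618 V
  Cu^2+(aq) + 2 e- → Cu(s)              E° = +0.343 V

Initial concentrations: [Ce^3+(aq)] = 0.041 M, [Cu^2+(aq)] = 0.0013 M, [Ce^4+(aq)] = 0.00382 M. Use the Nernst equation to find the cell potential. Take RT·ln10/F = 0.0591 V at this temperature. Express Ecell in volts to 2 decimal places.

Ce⁴⁺/Ce³⁺ is reduced (cathode, E° = +1.618 V) and Cu²⁺/Cu is oxidized (anode).
E°cell = E°cat − E°an = +1.618 − (+0.343) = +1.275 V; n = 2.
The balanced reaction is 2 Ce^4+(aq) + Cu(s) → 2 Ce^3+(aq) + Cu^2+(aq), so Q = ([Ce^3+(aq)]^2·[Cu^2+(aq)]) / [Ce^4+(aq)]^2 = 0.15 and log Q = −0.825.
Applying E = E° − (RT ln10/nF)·log Q gives +1.275 − (0.0591/2)(−0.825) = +1.30 V.

+1.30 V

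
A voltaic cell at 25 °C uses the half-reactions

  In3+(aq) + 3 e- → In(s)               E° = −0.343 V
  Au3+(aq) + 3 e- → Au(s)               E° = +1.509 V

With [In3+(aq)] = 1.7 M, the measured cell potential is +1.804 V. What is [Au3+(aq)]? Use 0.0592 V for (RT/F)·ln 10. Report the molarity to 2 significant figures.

0.0063 M

The Au³⁺/Au couple has the larger reduction potential, so it is the cathode: E°cell = +1.509 − (−0.343) = +1.852 V and n = 3.
Rearranging E = E° − (0.0592/n)·log Q gives log Q = 3(+1.852 − (+1.804))/0.0592 = 2.432.
The balanced reaction is Au3+(aq) + In(s) → Au(s) + In3+(aq), so Q = [In3+(aq)] / [Au3+(aq)].
Solving for the unknown gives log [Au3+(aq)] = −2.202, so [Au3+(aq)] ≈ 0.0063 M.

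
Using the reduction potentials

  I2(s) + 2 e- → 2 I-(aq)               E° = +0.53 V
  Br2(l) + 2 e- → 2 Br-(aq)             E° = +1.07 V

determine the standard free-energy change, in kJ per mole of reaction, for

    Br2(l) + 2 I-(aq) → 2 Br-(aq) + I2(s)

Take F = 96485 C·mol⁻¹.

−104 kJ/mol

In the reaction as written Br2(l) is reduced, so the Br₂/Br⁻ couple is the cathode and I₂/I⁻ is the anode.
E°cell = +1.07 − (+0.53) = +0.54 V; balancing electrons gives n = 2.
ΔG° = −nFE°cell = −(2)(96485)(+0.54) J/mol = −104 kJ/mol.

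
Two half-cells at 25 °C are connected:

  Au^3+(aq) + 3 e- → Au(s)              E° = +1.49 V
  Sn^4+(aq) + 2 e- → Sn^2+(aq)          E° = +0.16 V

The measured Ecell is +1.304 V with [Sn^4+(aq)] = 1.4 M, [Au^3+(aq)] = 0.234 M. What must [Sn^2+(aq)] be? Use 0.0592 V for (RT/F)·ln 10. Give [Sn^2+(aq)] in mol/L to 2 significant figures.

Au³⁺/Au is the cathode (higher E°); E°cell = +1.49 − (+0.16) = +1.33 V with n = 6.
Since E = E° − (0.0592/n)·log Q, log Q = n(E° − E)/0.0592 = 2.635.
Balancing electrons gives 2 Au^3+(aq) + 3 Sn^2+(aq) → 2 Au(s) + 3 Sn^4+(aq); thus Q = [Sn^4+(aq)]^3 / ([Au^3+(aq)]^2·[Sn^2+(aq)]^3).
Solving for the unknown gives log [Sn^2+(aq)] = −0.312, so [Sn^2+(aq)] ≈ 0.49 M.

0.49 M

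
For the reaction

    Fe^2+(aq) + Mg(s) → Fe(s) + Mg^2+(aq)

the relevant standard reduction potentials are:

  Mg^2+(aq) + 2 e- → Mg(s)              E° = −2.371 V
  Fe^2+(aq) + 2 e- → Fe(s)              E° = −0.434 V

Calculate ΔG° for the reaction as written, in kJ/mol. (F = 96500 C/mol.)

In the reaction as written Fe^2+(aq) is reduced, so the Fe²⁺/Fe couple is the cathode and Mg²⁺/Mg is the anode.
E°cell = −0.434 − (−2.371) = +1.937 V; balancing electrons gives n = 2.
ΔG° = −nFE°cell = −(2)(96500)(+1.937) J/mol = −374 kJ/mol.

−374 kJ/mol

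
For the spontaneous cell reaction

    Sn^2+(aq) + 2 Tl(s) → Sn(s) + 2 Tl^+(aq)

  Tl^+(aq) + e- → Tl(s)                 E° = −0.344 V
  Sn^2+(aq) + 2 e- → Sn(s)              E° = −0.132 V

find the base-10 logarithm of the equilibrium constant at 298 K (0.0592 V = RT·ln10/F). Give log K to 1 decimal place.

The Sn²⁺/Sn couple is reduced (cathode); E°cell = −0.132 − (−0.344) = +0.212 V with n = 2.
At equilibrium E = 0, so log K = nE°cell / 0.0592 = (2)(+0.212) / 0.0592 = 7.2.

log K = 7.2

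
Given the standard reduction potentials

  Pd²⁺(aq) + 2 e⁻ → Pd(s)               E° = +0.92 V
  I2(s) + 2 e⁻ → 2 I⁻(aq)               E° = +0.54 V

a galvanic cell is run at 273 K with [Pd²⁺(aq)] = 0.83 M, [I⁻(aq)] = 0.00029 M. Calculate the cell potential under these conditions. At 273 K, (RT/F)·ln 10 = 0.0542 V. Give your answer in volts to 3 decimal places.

+0.186 V

Since E°(Pd²⁺/Pd) > E°(I₂/I⁻), Pd²⁺/Pd serves as the cathode.
E°cell = +0.92 − (+0.54) = +0.38 V, with n = 2 electrons transferred.
The balanced reaction is Pd²⁺(aq) + 2 I⁻(aq) → Pd(s) + I2(s), so Q = 1 / ([Pd²⁺(aq)]·[I⁻(aq)]^2) = 1.43×10^7 and log Q = 7.156.
Applying E = E° − (RT ln10/nF)·log Q gives +0.38 − (0.0542/2)(7.156) = +0.186 V.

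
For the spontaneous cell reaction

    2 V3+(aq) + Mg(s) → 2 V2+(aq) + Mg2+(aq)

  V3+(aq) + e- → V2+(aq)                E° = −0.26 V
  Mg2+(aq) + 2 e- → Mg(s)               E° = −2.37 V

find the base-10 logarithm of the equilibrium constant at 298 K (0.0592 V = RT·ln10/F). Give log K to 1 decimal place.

log K = 71.3

The V³⁺/V²⁺ couple is reduced (cathode); E°cell = −0.26 − (−2.37) = +2.11 V with n = 2.
At equilibrium E = 0, so log K = nE°cell / 0.0592 = (2)(+2.11) / 0.0592 = 71.3.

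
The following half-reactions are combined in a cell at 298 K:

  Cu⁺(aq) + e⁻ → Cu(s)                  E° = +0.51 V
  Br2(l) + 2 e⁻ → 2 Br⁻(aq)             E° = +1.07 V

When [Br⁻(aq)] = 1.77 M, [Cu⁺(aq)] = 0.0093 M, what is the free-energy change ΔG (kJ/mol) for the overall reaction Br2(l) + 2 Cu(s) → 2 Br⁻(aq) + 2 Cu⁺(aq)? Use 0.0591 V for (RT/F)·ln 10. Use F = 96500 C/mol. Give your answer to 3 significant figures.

E°cell = +1.07 − (+0.51) = +0.56 V; the balanced reaction transfers n = 2 electrons.
Q = [Br⁻(aq)]^2·[Cu⁺(aq)]^2 = 0.000271, so log Q = −3.567 and E = +0.56 − (0.0591/2)(−3.567) = +0.6654 V.
Finally ΔG = −nFE = −(2)(96500 C/mol)(+0.6654 V) = −128 kJ/mol.

−128 kJ/mol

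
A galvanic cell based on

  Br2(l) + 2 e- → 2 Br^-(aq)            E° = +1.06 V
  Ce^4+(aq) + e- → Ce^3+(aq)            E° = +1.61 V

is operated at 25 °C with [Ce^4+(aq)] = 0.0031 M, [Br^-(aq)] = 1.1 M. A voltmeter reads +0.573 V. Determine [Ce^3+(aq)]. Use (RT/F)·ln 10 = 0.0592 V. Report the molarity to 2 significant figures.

With Ce⁴⁺/Ce³⁺ at the cathode and Br₂/Br⁻ at the anode, E°cell = +1.61 − (+1.06) = +0.55 V (n = 2).
From the Nernst equation, log Q = n(E° − E)/0.0592 = 2·(+0.55 − (+0.573))/0.0592 = −0.777.
For 2 Ce^4+(aq) + 2 Br^-(aq) → 2 Ce^3+(aq) + Br2(l), the reaction quotient is Q = [Ce^3+(aq)]^2 / ([Ce^4+(aq)]^2·[Br^-(aq)]^2).
Isolating [Ce^3+(aq)] in Q = 10^{−0.777} yields log [Ce^3+(aq)] = −2.856, i.e. 0.0014 M.

0.0014 M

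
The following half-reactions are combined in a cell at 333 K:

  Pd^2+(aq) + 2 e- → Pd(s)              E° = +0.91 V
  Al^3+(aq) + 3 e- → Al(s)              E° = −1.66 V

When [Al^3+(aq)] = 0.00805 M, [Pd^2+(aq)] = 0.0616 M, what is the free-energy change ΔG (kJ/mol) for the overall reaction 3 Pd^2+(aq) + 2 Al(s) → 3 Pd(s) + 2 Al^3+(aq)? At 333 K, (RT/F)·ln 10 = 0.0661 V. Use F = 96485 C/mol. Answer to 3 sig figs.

With Pd²⁺/Pd reduced at the cathode, E°cell = +0.91 − (−1.66) = +2.57 V and n = 6.
Here Q = [Al^3+(aq)]^2 / [Pd^2+(aq)]^3 = 0.277 (log Q = −0.557), giving E = +2.57 − (0.0661/6)·(−0.557) = +2.5761 V.
ΔG = −nFE = −(6)(96485)(+2.5761) J/mol = −1490 kJ/mol.

−1490 kJ/mol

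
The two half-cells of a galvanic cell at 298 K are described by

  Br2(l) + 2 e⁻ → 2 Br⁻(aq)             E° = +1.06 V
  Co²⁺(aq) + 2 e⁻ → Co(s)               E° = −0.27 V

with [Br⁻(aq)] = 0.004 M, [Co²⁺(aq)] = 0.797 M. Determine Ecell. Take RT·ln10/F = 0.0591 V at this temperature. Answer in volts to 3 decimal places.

The Br₂/Br⁻ couple has the more positive E°, so it is the cathode; Co²⁺/Co is the anode.
The standard potential is +1.06 − (−0.27) = +1.33 V and the balanced reaction transfers n = 2 electrons.
The balanced reaction is Br2(l) + Co(s) → 2 Br⁻(aq) + Co²⁺(aq), so Q = [Br⁻(aq)]^2·[Co²⁺(aq)] = 1.28×10^−5 and log Q = −4.894.
E = E° − (0.0591/n)·log Q = +1.33 − (0.0591/2)(−4.894) = +1.475 V.

+1.475 V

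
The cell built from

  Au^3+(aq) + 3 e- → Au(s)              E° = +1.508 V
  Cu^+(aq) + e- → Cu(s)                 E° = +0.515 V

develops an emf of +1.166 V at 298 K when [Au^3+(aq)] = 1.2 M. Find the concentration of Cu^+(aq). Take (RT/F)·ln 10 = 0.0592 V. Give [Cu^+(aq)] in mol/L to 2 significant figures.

0.0013 M

Au³⁺/Au is the cathode (higher E°); E°cell = +1.508 − (+0.515) = +0.993 V with n = 3.
Rearranging E = E° − (0.0592/n)·log Q gives log Q = 3(+0.993 − (+1.166))/0.0592 = −8.767.
Balancing electrons gives Au^3+(aq) + 3 Cu(s) → Au(s) + 3 Cu^+(aq); thus Q = [Cu^+(aq)]^3 / [Au^3+(aq)].
Substituting the known concentrations and solving, log [Cu^+(aq)] = −2.896 and [Cu^+(aq)] = 0.0013 M.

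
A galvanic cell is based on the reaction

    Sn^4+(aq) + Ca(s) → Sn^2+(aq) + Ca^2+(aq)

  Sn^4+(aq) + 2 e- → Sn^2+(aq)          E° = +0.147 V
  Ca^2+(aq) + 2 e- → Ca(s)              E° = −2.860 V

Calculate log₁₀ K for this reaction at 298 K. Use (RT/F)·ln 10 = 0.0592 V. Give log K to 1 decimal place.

The Sn⁴⁺/Sn²⁺ couple is reduced (cathode); E°cell = +0.147 − (−2.860) = +3.007 V with n = 2.
At equilibrium E = 0, so log K = nE°cell / 0.0592 = (2)(+3.007) / 0.0592 = 101.6.

log K = 101.6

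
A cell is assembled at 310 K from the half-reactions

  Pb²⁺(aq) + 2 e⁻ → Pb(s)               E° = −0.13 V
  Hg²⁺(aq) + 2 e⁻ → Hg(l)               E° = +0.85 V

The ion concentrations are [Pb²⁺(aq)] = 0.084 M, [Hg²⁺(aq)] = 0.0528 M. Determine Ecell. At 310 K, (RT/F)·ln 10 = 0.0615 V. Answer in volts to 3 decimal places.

Hg²⁺/Hg is reduced (cathode, E° = +0.85 V) and Pb²⁺/Pb is oxidized (anode).
E°cell = +0.85 − (−0.13) = +0.98 V, with n = 2 electrons transferred.
For the overall reaction Hg²⁺(aq) + Pb(s) → Hg(l) + Pb²⁺(aq), Q = [Pb²⁺(aq)] / [Hg²⁺(aq)] = 1.59, giving log Q = 0.202.
Applying E = E° − (RT ln10/nF)·log Q gives +0.98 − (0.0615/2)(0.202) = +0.974 V.

+0.974 V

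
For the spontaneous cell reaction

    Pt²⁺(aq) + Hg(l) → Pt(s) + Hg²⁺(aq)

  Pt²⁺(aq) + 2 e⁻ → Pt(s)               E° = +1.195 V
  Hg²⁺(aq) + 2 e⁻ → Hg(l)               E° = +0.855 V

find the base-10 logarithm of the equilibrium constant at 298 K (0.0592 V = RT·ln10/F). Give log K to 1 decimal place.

log K = 11.5

The Pt²⁺/Pt couple is reduced (cathode); E°cell = +1.195 − (+0.855) = +0.340 V with n = 2.
At equilibrium E = 0, so log K = nE°cell / 0.0592 = (2)(+0.340) / 0.0592 = 11.5.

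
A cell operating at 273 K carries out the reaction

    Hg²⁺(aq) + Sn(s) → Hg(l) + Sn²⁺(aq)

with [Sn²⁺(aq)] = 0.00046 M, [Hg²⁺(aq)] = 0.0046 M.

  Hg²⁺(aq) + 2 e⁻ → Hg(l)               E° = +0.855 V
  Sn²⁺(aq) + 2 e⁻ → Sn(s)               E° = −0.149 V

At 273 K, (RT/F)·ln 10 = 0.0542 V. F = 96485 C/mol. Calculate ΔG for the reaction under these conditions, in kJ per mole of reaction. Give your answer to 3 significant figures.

−199 kJ/mol

E°cell = +0.855 − (−0.149) = +1.004 V; the balanced reaction transfers n = 2 electrons.
Q = [Sn²⁺(aq)] / [Hg²⁺(aq)] = 0.1, so log Q = −1.000 and E = +1.004 − (0.0542/2)(−1.000) = +1.0311 V.
Then ΔG = −nFE = −2 × 96485 × +1.0311 J/mol = −199 kJ/mol.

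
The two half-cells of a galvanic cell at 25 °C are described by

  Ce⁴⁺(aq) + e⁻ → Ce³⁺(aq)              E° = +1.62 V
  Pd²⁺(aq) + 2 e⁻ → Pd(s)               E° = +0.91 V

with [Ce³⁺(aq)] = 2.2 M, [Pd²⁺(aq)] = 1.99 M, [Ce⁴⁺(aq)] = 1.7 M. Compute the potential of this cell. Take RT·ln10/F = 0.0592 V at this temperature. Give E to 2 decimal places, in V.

Since E°(Ce⁴⁺/Ce³⁺) > E°(Pd²⁺/Pd), Ce⁴⁺/Ce³⁺ serves as the cathode.
E°cell = E°cat − E°an = +1.62 − (+0.91) = +0.71 V; n = 2.
Balancing gives 2 Ce⁴⁺(aq) + Pd(s) → 2 Ce³⁺(aq) + Pd²⁺(aq); hence Q = ([Ce³⁺(aq)]^2·[Pd²⁺(aq)]) / [Ce⁴⁺(aq)]^2 = 3.33 (log Q = 0.523).
E = E° − (0.0592/n)·log Q = +0.71 − (0.0592/2)(0.523) = +0.69 V.

+0.69 V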